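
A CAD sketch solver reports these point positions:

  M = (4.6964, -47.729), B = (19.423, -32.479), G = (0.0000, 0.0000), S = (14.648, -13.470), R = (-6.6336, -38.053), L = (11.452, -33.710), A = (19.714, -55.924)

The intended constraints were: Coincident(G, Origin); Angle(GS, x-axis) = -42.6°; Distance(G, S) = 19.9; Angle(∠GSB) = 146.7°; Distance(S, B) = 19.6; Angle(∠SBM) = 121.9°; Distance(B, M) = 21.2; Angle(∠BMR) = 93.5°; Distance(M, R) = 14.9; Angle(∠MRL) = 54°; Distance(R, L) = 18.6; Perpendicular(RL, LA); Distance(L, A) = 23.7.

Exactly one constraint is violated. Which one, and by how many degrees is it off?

Perpendicular(RL, LA) — off by 6.90°.

G = (0.00, 0.00) ✓; GS at -42.60° ✓; |GS| = 19.90 ✓; ∠GSB = 146.7° ✓; |SB| = 19.60 ✓; ∠SBM = 121.9° ✓; |BM| = 21.20 ✓; ∠BMR = 93.50° ✓; |MR| = 14.90 ✓; ∠MRL = 54.00° ✓; |RL| = 18.60 ✓; ∠(RL, LA) = 83.10° ✗; |LA| = 23.70 ✓.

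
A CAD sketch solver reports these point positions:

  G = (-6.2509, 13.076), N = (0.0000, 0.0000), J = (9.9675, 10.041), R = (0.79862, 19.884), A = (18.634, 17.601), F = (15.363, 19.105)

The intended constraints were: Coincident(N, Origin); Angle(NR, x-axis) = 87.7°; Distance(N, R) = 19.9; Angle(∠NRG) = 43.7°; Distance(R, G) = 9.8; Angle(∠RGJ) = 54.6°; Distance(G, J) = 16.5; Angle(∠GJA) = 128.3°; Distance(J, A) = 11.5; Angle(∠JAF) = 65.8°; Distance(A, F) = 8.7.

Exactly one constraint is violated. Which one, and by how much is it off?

Distance(A, F) = 8.7 — off by 5.10.

N = (0.00, 0.00) ✓; NR at 87.70° ✓; |NR| = 19.90 ✓; ∠NRG = 43.70° ✓; |RG| = 9.800 ✓; ∠RGJ = 54.60° ✓; |GJ| = 16.50 ✓; ∠GJA = 128.3° ✓; |JA| = 11.50 ✓; ∠JAF = 65.79° ✓; |AF| = 3.600 ✗.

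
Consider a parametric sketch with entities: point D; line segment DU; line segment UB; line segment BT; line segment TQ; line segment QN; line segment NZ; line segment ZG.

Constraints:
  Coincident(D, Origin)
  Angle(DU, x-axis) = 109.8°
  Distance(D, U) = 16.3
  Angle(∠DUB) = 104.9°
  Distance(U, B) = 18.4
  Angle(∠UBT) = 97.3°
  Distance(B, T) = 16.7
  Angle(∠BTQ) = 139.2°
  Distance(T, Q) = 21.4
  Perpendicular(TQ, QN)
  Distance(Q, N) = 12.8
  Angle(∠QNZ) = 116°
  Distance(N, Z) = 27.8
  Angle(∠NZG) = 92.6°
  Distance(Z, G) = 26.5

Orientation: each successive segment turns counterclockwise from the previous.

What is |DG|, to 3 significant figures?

35.1

D is at the origin; DU runs at 109.8° with length 16.3, so U = (-5.52, 15.3). ∠DUB = 104.9° gives UB at -175° from the x-axis; with |UB| = 18.4, B = (-23.9, 13.8). ∠UBT = 97.3° gives BT at -92.4° from the x-axis; with |BT| = 16.7, T = (-24.6, -2.92). ∠BTQ = 139.2° gives TQ at -51.6° from the x-axis; with |TQ| = 21.4, Q = (-11.3, -19.7). The perpendicularity gives QN at right angles to TQ, so QN runs at 38.4°; with |QN| = 12.8, N = (-1.23, -11.7). ∠QNZ = 116.0° gives NZ at 102° from the x-axis; with |NZ| = 27.8, Z = (-7.20, 15.4). ∠NZG = 92.6° gives ZG at -170° from the x-axis; with |ZG| = 26.5, G = (-33.3, 10.9). Then |DG| = |G − D| = 35.1.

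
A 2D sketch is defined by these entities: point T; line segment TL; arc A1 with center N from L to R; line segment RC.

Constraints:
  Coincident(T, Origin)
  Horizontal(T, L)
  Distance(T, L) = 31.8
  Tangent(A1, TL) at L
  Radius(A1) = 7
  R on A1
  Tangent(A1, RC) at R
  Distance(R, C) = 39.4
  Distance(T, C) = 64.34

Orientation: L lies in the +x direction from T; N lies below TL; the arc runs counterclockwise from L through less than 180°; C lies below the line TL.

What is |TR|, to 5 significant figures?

28.014

Checks: T = (0.00, 0.00) ✓; |NL| = 7.000 ✓; |NR| = 7.000 ✓; ∠(NR, RC) = 90.00° ✓; |RC| = 39.40 ✓; |TC| = 64.34 ✓.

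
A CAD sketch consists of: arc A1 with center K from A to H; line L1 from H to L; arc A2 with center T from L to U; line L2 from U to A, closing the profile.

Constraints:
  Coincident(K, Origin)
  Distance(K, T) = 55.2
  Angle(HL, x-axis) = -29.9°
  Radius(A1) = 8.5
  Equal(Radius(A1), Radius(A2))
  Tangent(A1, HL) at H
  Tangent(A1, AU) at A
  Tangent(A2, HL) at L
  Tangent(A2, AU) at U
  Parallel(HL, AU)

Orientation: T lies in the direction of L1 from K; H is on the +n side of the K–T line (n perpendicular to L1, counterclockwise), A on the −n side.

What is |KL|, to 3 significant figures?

55.9

Tangency of A1 to both parallel lines with radius 8.5 puts H and A at K ± 8.5·n: H = (4.24, 7.37), A = (-4.24, -7.37). Equal radii place L and U the same way about T: L = T + 8.5·n = (52.1, -20.1), U = T − 8.5·n = (43.6, -34.9). Then |KL| = |L − K| = 55.9.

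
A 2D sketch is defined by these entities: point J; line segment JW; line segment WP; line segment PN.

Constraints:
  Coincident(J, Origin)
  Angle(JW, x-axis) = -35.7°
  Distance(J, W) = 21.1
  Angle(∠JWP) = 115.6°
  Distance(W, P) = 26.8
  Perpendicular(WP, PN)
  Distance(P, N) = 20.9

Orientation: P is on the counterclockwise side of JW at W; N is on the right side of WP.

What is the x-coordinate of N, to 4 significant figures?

50.68

J is at the origin; JW runs at -35.7° with length 21.1, so W = 21.1·(cos -35.7°, sin -35.7°) = (17.13, -12.31). ∠JWP = 115.6°, so WP runs at -35.7° + (180° − 115.6°) = 28.70° from the x-axis; with |WP| = 26.8, P = W + 26.8·(cos 28.70°, sin 28.70°) = (40.64, 0.5573). WP is perpendicular to PN; with |PN| = 20.9 on the right of WP, N = P + 20.9·(0.4802, -0.8771) = (50.68, -17.78). So N.x = 50.68.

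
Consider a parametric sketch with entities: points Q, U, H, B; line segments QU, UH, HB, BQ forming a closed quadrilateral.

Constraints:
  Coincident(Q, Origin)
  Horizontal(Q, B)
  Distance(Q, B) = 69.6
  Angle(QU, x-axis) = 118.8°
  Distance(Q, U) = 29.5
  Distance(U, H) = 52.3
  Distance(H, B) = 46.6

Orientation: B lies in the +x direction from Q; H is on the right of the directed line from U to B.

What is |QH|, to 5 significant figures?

25.969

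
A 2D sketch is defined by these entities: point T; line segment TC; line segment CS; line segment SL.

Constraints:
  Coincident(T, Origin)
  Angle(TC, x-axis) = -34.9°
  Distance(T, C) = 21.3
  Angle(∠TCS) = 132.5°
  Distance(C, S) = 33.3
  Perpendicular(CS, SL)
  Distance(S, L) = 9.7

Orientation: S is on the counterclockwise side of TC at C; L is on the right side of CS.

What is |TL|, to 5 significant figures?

54.034

T is at the origin; TC runs at -34.9° with length 21.3, so C = 21.3·(cos -34.9°, sin -34.9°) = (17.469, -12.187). ∠TCS = 132.5°, so CS runs at -34.9° + (180° − 132.5°) = 12.600° from the x-axis; with |CS| = 33.3, S = C + 33.3·(cos 12.600°, sin 12.600°) = (49.967, -4.9225). CS ⟂ SL; with |SL| = 9.7 on the right of CS, L = S + 9.7·(0.21814, -0.97592) = (52.083, -14.389). Then |TL| = |L − T| = 54.034.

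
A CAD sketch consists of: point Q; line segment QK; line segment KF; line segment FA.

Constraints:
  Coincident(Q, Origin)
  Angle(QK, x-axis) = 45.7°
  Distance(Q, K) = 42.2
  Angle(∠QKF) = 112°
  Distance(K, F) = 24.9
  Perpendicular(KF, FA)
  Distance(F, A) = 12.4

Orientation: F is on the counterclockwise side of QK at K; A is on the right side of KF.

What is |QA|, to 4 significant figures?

65.67

∠QKF = 112.0°, so KF runs at 45.7° + (180° − 112.0°) = 113.7° from the x-axis; with |KF| = 24.9, F = K + 24.9·(cos 113.7°, sin 113.7°) = (19.46, 53.00). KF ⟂ FA; with |FA| = 12.4 on the right of KF, A = F + 12.4·(0.9157, 0.4019) = (30.82, 57.99). Then |QA| = |A − Q| = 65.67.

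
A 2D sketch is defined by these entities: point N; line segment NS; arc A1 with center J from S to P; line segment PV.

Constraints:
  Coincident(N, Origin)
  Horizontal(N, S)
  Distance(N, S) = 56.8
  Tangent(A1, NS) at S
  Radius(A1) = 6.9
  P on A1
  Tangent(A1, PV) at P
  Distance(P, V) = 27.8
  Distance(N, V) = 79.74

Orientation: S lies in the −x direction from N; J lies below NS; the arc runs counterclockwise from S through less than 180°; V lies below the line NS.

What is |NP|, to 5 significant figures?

63.301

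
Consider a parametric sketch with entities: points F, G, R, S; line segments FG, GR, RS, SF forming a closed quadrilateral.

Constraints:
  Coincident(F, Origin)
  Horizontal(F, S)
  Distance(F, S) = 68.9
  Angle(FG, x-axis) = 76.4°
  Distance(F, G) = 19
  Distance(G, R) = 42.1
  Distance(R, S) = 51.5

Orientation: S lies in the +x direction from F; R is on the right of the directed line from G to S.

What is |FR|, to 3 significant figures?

29.4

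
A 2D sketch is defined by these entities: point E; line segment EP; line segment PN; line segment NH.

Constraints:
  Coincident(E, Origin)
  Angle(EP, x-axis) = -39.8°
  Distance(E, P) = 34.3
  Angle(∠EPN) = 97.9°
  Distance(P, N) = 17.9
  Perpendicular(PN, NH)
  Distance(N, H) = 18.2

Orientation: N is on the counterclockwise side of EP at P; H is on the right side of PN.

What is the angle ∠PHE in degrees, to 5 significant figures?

21.090°

E is at the origin; EP runs at -39.8° with length 34.3, so P = 34.3·(cos -39.8°, sin -39.8°) = (26.352, -21.956). ∠EPN = 97.9°, so PN runs at -39.8° + (180° − 97.9°) = 42.300° from the x-axis; with |PN| = 17.9, N = P + 17.9·(cos 42.300°, sin 42.300°) = (39.592, -9.9088). The perpendicularity gives NH at right angles to PN; with |NH| = 18.2 on the right of PN, H = N + 18.2·(0.67301, -0.73963) = (51.840, -23.370). Then cos ∠PHE = HP·HE / (|HP||HE|), giving 21.090°.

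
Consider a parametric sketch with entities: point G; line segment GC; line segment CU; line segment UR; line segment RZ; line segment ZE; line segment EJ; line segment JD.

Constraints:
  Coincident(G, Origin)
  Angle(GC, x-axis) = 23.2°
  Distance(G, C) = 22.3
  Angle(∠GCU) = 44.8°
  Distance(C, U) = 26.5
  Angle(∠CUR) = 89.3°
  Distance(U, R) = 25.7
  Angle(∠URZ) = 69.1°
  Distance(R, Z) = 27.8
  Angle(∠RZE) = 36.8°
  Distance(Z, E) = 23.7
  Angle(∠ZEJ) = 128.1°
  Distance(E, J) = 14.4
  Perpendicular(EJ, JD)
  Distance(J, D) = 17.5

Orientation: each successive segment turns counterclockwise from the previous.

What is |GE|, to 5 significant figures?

9.8142

G is at the origin; GC runs at 23.2° with length 22.3, so C = (20.497, 8.7849). ∠GCU = 44.8° gives CU at 158.40° from the x-axis; with |CU| = 26.5, U = (-4.1424, 18.540). ∠CUR = 89.3° gives UR at -110.90° from the x-axis; with |UR| = 25.7, R = (-13.311, -5.4688). ∠URZ = 69.1° gives RZ at -2.8422e-14° from the x-axis; with |RZ| = 27.8, Z = (14.489, -5.4688). ∠RZE = 36.8° gives ZE at 143.20° from the x-axis; with |ZE| = 23.7, E = (-4.4879, 8.7280). Then |GE| = |E − G| = 9.8142.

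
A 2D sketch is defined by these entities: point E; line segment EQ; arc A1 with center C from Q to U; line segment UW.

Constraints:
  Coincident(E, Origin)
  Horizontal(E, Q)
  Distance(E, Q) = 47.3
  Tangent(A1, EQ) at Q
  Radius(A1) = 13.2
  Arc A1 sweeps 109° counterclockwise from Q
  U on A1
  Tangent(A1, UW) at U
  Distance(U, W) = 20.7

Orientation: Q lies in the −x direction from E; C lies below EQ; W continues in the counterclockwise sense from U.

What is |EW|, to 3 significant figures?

64.7

E is at the origin; EQ is horizontal with |EQ| = 47.3 and Q on the −x side, so Q = (-47.3, 0.00). Tangency of A1 to EQ means the radius CQ is perpendicular to EQ, so C = Q + (0, -13.2) = (-47.3, -13.2). On A1, Q sits at bearing 90° from C; a 109° counterclockwise sweep puts U at bearing 199°, so U = C + 13.2·(cos 199°, sin 199°) = (-59.8, -17.5). Tangency of A1 to UW means the radius CU is perpendicular to UW, so UW runs along (−sin 199°, cos 199°); with |UW| = 20.7, W = (-53.0, -37.1). Then |EW| = |W − E| = 64.7.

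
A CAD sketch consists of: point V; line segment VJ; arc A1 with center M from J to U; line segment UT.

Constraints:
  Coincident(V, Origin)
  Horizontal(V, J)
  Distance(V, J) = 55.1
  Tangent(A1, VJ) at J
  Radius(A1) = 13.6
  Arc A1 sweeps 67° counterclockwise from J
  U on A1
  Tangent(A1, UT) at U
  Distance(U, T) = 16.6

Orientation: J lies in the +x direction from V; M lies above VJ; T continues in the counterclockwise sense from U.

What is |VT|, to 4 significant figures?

77.76

V is at the origin; V and J share the same y with |VJ| = 55.1 and J on the +x side, so J = (55.10, 0.000). A1 meets VJ tangentially, so MJ is at right angles to VJ, so M = J + (0, 13.6) = (55.10, 13.60). On A1, J sits at bearing -90° from M; a 67° counterclockwise sweep puts U at bearing -23°, so U = M + 13.6·(cos -23°, sin -23°) = (67.62, 8.286). Tangency of A1 to UT means the radius MU is perpendicular to UT, so UT runs along (−sin -23°, cos -23°); with |UT| = 16.6, T = (74.11, 23.57). Then |VT| = |T − V| = 77.76.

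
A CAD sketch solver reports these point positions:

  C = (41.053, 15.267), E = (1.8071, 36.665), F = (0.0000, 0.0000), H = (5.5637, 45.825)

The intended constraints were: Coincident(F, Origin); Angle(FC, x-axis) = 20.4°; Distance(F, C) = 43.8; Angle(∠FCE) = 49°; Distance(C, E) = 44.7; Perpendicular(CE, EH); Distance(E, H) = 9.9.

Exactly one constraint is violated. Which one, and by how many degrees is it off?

Perpendicular(CE, EH) — off by 6.30°.

F = (0.00, 0.00) ✓; FC at 20.40° ✓; |FC| = 43.80 ✓; ∠FCE = 49.00° ✓; |CE| = 44.70 ✓; ∠(CE, EH) = 83.70° ✗; |EH| = 9.900 ✓.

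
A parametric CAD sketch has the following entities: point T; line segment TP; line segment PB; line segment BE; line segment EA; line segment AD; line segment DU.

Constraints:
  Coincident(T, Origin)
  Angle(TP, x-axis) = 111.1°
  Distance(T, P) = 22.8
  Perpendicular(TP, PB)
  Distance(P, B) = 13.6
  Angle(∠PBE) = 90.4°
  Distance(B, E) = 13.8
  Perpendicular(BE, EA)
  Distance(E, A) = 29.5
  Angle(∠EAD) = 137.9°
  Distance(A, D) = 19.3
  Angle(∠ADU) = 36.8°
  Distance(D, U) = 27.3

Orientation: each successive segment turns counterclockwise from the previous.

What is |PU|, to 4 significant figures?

4.617

T is at the origin; TP runs at 111.1° with length 22.8, so P = (-8.208, 21.27). The perpendicularity gives PB at right angles to TP, so PB runs at -158.9°; with |PB| = 13.6, B = (-20.90, 16.38). ∠PBE = 90.4° gives BE at -69.30° from the x-axis; with |BE| = 13.8, E = (-16.02, 3.466). BE ⟂ EA, so EA runs at 20.70°; with |EA| = 29.5, A = (11.58, 13.89). ∠EAD = 137.9° gives AD at 62.80° from the x-axis; with |AD| = 19.3, D = (20.40, 31.06). ∠ADU = 36.8° gives DU at -154.0° from the x-axis; with |DU| = 27.3, U = (-4.138, 19.09). Then |PU| = |U − P| = 4.617.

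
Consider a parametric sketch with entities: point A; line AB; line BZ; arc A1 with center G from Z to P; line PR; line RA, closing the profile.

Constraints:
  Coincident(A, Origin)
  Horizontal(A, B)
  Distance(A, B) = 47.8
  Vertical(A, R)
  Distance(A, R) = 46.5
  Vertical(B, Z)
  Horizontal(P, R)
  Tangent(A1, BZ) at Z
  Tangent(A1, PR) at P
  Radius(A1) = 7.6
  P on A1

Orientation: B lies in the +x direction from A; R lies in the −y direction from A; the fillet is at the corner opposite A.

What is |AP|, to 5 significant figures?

61.468

The virtual corner opposite A is at (47.800, -46.500). The tangent condition forces GZ to be normal to BZ and tangency of A1 to PR means the radius GP is perpendicular to PR, with radius 7.6, so the center G sits 7.6 in from both sides at G = (40.200, -38.900). That places the tangent points at Z = (47.800, -38.900) on BZ and P = (40.200, -46.500) on PR. Then |AP| = |P − A| = 61.468.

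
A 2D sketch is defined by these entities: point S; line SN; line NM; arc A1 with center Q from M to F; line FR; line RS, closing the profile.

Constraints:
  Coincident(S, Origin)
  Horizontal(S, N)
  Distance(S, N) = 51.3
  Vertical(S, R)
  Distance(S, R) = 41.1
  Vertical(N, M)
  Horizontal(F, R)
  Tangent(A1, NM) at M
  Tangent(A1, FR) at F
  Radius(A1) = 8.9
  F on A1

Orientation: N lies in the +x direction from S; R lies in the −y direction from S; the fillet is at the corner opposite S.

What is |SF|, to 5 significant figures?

59.051

S is at the origin; S and N share the same y with |SN| = 51.3 and N on the +x side, so N = (51.300, 0.0000). S and R share the same x with |SR| = 41.1 and R on the −y side, so R = (0.0000, -41.100). The virtual corner opposite S is at (51.300, -41.100). The tangent condition forces QM to be normal to NM and A1 meets FR tangentially, so QF is at right angles to FR, with radius 8.9, so the center Q sits 8.9 in from both sides at Q = (42.400, -32.200). That places the tangent points at M = (51.300, -32.200) on NM and F = (42.400, -41.100) on FR. Then |SF| = |F − S| = 59.051.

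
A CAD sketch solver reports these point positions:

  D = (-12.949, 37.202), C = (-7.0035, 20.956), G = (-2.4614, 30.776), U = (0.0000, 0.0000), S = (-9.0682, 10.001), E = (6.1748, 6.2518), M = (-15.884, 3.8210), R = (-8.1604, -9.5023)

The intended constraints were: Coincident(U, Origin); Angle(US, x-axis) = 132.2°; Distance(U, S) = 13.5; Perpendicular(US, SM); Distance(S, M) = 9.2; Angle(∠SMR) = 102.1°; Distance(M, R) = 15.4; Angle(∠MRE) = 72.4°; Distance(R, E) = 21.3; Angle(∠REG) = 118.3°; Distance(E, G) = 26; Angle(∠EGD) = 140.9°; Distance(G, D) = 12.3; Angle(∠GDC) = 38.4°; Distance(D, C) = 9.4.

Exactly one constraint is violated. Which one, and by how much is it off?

Distance(D, C) = 9.4 — off by 7.90.

U = (0.00, 0.00) ✓; US at 132.2° ✓; |US| = 13.50 ✓; ∠(US, SM) = 90.00° ✓; |SM| = 9.200 ✓; ∠SMR = 102.1° ✓; |MR| = 15.40 ✓; ∠MRE = 72.40° ✓; |RE| = 21.30 ✓; ∠REG = 118.3° ✓; |EG| = 26.00 ✓; ∠EGD = 140.9° ✓; |GD| = 12.30 ✓; ∠GDC = 38.40° ✓; |DC| = 17.30 ✗.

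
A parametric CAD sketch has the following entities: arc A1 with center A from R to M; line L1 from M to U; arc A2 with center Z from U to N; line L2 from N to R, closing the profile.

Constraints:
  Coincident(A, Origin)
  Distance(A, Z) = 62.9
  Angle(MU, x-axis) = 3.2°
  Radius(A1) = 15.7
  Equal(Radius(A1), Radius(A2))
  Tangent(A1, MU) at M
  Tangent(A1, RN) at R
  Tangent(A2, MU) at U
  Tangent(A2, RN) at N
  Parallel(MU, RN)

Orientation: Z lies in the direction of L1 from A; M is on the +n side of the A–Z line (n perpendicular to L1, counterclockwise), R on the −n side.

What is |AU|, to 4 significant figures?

64.83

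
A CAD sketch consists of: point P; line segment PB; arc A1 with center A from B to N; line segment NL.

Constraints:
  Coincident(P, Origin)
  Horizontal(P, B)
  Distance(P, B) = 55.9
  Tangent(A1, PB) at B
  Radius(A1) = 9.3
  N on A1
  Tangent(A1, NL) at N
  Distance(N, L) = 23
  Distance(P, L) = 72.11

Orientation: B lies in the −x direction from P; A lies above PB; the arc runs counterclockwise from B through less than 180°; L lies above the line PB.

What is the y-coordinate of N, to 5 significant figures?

15.499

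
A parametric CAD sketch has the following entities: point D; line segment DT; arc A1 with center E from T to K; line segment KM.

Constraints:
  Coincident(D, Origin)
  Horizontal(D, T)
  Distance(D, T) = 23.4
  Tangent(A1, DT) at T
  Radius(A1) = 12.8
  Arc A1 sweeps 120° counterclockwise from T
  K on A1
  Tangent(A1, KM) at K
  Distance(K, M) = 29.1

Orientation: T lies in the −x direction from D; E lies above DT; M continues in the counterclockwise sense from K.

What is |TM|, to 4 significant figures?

44.54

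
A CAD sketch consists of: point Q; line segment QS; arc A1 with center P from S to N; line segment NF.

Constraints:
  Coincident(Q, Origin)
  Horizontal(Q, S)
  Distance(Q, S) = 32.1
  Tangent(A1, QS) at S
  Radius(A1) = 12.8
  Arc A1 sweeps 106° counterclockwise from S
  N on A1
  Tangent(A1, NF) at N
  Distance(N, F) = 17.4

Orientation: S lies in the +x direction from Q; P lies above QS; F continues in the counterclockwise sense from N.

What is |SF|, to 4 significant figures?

33.90

On A1, S sits at bearing -90° from P; a 106° counterclockwise sweep puts N at bearing 16°, so N = P + 12.8·(cos 16°, sin 16°) = (44.40, 16.33). Tangency of A1 to NF means the radius PN is perpendicular to NF, so NF runs along (−sin 16°, cos 16°); with |NF| = 17.4, F = (39.61, 33.05). Then |SF| = |F − S| = 33.90.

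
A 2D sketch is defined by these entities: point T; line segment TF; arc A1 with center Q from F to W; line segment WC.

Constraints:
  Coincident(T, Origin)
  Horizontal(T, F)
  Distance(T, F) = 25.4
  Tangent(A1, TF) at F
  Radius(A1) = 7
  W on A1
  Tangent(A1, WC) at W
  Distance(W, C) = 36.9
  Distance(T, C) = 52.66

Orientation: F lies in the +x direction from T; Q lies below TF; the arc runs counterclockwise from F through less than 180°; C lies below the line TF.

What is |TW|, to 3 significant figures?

20.6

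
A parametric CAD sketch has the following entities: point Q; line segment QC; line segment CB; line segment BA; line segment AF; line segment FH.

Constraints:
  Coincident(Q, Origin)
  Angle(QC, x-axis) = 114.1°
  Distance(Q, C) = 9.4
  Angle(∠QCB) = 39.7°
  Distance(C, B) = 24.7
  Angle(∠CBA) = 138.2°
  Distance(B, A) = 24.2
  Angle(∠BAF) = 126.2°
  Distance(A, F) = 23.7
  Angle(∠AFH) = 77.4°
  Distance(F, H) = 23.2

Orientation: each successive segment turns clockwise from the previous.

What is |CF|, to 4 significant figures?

56.67

Q is at the origin; QC runs at 114.1° with length 9.4, so C = (-3.838, 8.581). ∠QCB = 39.7° gives CB at -26.20° from the x-axis; with |CB| = 24.7, B = (18.32, -2.325). ∠CBA = 138.2° gives BA at -68.00° from the x-axis; with |BA| = 24.2, A = (27.39, -24.76). ∠BAF = 126.2° gives AF at -121.8° from the x-axis; with |AF| = 23.7, F = (14.90, -44.90). Then |CF| = |F − C| = 56.67.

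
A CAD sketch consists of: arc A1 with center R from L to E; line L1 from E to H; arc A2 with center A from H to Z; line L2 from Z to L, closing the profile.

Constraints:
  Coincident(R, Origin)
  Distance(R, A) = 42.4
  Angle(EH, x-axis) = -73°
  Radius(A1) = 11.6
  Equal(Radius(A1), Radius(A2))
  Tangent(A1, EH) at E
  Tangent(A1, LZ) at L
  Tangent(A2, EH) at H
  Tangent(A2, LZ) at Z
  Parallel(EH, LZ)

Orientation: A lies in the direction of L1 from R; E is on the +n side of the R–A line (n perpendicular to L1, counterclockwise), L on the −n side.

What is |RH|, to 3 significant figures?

44.0

The slot axis is L1's direction at -73.0°, so u = (cos -73.0°, sin -73.0°) = (0.292, -0.956) and n = (−sin -73.0°, cos -73.0°) = (0.956, 0.292). R is at the origin and A lies 42.4 along u from R, so A = 42.4·u = (12.4, -40.5). Tangency of A1 to both parallel lines with radius 11.6 puts E and L at R ± 11.6·n: E = (11.1, 3.39), L = (-11.1, -3.39). Equal radii place H and Z the same way about A: H = A + 11.6·n = (23.5, -37.2), Z = A − 11.6·n = (1.30, -43.9). Then |RH| = |H − R| = 44.0.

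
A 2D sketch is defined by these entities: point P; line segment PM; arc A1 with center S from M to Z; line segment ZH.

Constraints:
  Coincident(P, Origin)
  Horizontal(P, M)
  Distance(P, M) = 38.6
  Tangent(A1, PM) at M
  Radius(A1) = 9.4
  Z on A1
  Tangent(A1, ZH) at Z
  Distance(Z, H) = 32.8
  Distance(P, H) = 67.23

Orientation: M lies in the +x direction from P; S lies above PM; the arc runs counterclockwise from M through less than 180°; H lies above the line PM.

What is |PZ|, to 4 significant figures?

48.41

P is at the origin; P and M share the same y with |PM| = 38.6 and M on the +x side, so M = (38.60, 0.000). Tangency of A1 to PM means the radius SM is perpendicular to PM, so S = M + (0, 9.4) = (38.60, 9.400). Since SZ ⟂ ZH (tangency), |SH| = √(9.4² + 32.8²) = 34.12 regardless of where Z sits on A1. So H lies on both circle(P, 67.23) and circle(S, 34.12); the above-PM intersection is H = (54.24, 39.73). Z is the foot of the tangent from H: Z = (47.82, 7.560).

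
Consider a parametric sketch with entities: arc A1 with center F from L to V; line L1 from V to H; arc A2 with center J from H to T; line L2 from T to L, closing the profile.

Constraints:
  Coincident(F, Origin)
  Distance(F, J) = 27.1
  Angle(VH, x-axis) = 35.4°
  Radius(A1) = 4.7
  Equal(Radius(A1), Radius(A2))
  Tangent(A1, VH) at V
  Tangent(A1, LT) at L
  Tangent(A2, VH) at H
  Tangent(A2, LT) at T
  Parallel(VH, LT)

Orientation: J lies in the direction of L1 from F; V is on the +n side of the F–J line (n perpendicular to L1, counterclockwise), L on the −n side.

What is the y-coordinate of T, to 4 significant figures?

11.87

The slot axis is L1's direction at 35.4°, so u = (cos 35.4°, sin 35.4°) = (0.8151, 0.5793) and n = (−sin 35.4°, cos 35.4°) = (-0.5793, 0.8151). F is at the origin and J lies 27.1 along u from F, so J = 27.1·u = (22.09, 15.70). Tangency of A1 to both parallel lines with radius 4.7 puts V and L at F ± 4.7·n: V = (-2.723, 3.831), L = (2.723, -3.831). Equal radii place H and T the same way about J: H = J + 4.7·n = (19.37, 19.53), T = J − 4.7·n = (24.81, 11.87). So T.y = 11.87.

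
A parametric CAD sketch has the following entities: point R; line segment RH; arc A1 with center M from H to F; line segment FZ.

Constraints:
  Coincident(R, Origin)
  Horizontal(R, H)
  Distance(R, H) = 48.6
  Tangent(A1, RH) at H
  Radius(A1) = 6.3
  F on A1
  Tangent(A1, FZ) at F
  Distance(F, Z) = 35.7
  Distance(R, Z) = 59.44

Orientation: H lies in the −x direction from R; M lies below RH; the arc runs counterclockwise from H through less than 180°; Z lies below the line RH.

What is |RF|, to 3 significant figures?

55.2

R is at the origin; RH is horizontal with |RH| = 48.6 and H on the −x side, so H = (-48.6, 0.00). Since A1 is tangent to RH there, MH ⟂ RH, so M = H + (0, -6.3) = (-48.6, -6.30). Since MF ⟂ FZ (tangency), |MZ| = √(6.3² + 35.7²) = 36.3 regardless of where F sits on A1. So Z lies on both circle(R, 59.44) and circle(M, 36.3); the below-RH intersection is Z = (-42.1, -42.0). F is the foot of the tangent from Z: F = (-54.5, -8.49).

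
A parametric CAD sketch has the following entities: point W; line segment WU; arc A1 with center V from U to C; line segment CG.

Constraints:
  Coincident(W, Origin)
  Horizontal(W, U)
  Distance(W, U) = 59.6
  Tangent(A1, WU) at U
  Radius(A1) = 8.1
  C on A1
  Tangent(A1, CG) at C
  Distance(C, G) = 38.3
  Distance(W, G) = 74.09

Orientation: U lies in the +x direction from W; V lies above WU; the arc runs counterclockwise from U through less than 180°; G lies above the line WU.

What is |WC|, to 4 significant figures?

68.18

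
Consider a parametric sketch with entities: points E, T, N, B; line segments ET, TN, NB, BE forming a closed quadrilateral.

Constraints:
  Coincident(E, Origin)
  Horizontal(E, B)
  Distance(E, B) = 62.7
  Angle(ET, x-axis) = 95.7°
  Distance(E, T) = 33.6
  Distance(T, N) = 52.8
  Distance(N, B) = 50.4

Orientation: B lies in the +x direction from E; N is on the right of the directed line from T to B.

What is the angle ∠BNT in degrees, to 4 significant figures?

91.62°

E is at the origin; E and B share the same y with |EB| = 62.7 and B in +x, so B = (62.7, 0). ET runs at 95.7° with |ET| = 33.6, so T = (-3.337, 33.43). N is determined by |TN| = 52.8 and |NB| = 50.4 together: it lies at the intersection of circle(T, 52.8) and circle(B, 50.4). With |TB| = 74.02, the foot of the radical line on TB is 38.68 from T and the perpendicular offset is √(52.8² − 38.68²) = 35.94. Taking the right-of-TB solution: N = (14.94, -16.10).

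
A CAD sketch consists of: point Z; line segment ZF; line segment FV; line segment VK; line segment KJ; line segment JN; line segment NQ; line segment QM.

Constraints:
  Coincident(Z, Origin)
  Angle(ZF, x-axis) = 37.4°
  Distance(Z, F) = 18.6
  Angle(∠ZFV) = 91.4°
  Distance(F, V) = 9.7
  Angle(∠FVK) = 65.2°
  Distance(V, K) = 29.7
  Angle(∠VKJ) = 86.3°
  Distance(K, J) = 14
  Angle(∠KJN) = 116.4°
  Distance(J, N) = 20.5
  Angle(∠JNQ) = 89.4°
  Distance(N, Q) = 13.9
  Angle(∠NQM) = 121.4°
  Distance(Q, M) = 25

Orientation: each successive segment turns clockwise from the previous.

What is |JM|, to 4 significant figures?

26.72

∠JNQ = 89.4° gives NQ at -53.90° from the x-axis; with |NQ| = 13.9, Q = (14.16, 11.35). ∠NQM = 121.4° gives QM at -112.5° from the x-axis; with |QM| = 25.0, M = (4.592, -11.75). Then |JM| = |M − J| = 26.72.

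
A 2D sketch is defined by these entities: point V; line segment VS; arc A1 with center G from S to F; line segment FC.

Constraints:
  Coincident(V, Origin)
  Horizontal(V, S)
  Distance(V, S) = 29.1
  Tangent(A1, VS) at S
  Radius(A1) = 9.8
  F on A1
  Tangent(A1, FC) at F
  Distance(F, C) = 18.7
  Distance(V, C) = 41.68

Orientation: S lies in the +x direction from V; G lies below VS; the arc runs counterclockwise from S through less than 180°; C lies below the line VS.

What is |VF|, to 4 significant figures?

24.51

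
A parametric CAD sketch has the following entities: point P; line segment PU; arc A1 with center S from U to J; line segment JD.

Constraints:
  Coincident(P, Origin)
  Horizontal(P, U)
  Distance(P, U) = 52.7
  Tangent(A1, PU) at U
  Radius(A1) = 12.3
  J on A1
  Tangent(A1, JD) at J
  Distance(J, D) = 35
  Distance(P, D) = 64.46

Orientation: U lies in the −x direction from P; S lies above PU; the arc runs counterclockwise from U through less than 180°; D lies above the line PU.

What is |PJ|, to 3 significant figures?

42.5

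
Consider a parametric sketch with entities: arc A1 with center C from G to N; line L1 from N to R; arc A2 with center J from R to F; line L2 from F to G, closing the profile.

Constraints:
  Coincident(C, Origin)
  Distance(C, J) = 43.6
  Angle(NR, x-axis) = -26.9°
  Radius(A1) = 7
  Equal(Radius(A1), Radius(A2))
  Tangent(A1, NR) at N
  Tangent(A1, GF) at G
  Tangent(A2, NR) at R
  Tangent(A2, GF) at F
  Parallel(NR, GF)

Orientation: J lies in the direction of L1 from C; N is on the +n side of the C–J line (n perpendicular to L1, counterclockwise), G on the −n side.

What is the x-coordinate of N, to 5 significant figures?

3.1670

The slot axis is L1's direction at -26.9°, so u = (cos -26.9°, sin -26.9°) = (0.89180, -0.45243) and n = (−sin -26.9°, cos -26.9°) = (0.45243, 0.89180). C is at the origin and J lies 43.6 along u from C, so J = 43.6·u = (38.882, -19.726). Tangency of A1 to both parallel lines with radius 7.0 puts N and G at C ± 7.0·n: N = (3.1670, 6.2426), G = (-3.1670, -6.2426). So N.x = 3.1670.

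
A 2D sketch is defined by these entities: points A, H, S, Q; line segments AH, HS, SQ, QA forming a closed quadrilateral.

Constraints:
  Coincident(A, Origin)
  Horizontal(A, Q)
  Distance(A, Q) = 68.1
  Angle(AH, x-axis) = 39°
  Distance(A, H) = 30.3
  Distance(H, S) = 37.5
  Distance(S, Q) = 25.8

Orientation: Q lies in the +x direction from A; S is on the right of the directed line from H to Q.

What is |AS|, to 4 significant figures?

46.55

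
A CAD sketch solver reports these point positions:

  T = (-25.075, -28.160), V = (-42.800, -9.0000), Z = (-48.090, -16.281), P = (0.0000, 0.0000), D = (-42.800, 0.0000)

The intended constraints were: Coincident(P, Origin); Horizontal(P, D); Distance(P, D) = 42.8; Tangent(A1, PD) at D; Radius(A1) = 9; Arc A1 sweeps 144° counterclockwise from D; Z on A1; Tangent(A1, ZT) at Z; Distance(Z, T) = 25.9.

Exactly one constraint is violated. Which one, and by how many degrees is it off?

Tangent(A1, ZT) at Z — off by 8.70°.

P = (0.00, 0.00) ✓; P.y = 0.00, D.y = 0.00 ✓; |PD| = 42.80 ✓; ∠(VD, DP) = 90.00° ✓; |VD| = 9.000 ✓; bearing(V→Z) − bearing(V→D) = 144.0° ✓; |VZ| = 9.000 ✓; ∠(VZ, ZT) = 81.30° ✗; |ZT| = 25.90 ✓.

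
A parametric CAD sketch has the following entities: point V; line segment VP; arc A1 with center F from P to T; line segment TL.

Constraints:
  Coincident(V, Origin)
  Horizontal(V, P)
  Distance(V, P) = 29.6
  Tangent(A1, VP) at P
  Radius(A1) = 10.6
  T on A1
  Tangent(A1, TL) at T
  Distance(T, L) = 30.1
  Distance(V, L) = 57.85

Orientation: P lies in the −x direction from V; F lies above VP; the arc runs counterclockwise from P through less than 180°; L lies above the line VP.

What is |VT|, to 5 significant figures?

27.940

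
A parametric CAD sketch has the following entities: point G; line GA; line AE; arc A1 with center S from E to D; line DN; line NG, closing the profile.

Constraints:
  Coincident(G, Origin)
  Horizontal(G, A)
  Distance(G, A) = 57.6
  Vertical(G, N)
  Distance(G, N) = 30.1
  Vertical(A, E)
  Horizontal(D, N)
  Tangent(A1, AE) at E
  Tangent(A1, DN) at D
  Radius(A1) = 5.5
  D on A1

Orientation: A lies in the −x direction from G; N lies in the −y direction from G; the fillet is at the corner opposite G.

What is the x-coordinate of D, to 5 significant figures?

-52.100

G is at the origin; G and A share the same y with |GA| = 57.6 and A on the −x side, so A = (-57.600, 0.0000). G and N share the same x with |GN| = 30.1 and N on the −y side, so N = (0.0000, -30.100). The virtual corner opposite G is at (-57.600, -30.100). Since A1 is tangent to AE there, SE ⟂ AE and A1 meets DN tangentially, so SD is at right angles to DN, with radius 5.5, so the center S sits 5.5 in from both sides at S = (-52.100, -24.600). That places the tangent points at E = (-57.600, -24.600) on AE and D = (-52.100, -30.100) on DN. So D.x = -52.100.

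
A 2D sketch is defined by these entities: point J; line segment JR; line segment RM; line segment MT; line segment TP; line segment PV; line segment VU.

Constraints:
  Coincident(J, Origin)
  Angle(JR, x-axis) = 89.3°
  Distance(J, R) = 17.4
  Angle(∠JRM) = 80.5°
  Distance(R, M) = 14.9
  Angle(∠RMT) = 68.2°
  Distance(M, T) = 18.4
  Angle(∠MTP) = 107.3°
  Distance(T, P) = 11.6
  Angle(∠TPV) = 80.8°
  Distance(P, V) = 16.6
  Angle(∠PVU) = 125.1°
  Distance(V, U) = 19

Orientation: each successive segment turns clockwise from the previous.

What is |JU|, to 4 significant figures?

28.48

J is at the origin; JR runs at 89.3° with length 17.4, so R = (0.2126, 17.40). ∠JRM = 80.5° gives RM at -10.20° from the x-axis; with |RM| = 14.9, M = (14.88, 14.76). ∠RMT = 68.2° gives MT at -122.0° from the x-axis; with |MT| = 18.4, T = (5.127, -0.8439). ∠MTP = 107.3° gives TP at 165.3° from the x-axis; with |TP| = 11.6, P = (-6.094, 2.100). ∠TPV = 80.8° gives PV at 66.10° from the x-axis; with |PV| = 16.6, V = (0.6316, 17.28). ∠PVU = 125.1° gives VU at 11.20° from the x-axis; with |VU| = 19.0, U = (19.27, 20.97). Then |JU| = |U − J| = 28.48.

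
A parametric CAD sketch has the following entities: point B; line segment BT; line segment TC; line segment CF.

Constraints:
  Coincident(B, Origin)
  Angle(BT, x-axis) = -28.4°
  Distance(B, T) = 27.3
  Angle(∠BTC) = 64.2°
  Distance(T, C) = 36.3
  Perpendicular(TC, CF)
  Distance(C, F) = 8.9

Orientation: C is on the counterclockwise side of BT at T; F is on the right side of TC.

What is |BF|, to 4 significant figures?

41.44

B is at the origin; BT runs at -28.4° with length 27.3, so T = 27.3·(cos -28.4°, sin -28.4°) = (24.01, -12.98). ∠BTC = 64.2°, so TC runs at -28.4° + (180° − 64.2°) = 87.40° from the x-axis; with |TC| = 36.3, C = T + 36.3·(cos 87.40°, sin 87.40°) = (25.66, 23.28). The perpendicularity gives CF at right angles to TC; with |CF| = 8.9 on the right of TC, F = C + 8.9·(0.9990, -0.04536) = (34.55, 22.87). Then |BF| = |F − B| = 41.44.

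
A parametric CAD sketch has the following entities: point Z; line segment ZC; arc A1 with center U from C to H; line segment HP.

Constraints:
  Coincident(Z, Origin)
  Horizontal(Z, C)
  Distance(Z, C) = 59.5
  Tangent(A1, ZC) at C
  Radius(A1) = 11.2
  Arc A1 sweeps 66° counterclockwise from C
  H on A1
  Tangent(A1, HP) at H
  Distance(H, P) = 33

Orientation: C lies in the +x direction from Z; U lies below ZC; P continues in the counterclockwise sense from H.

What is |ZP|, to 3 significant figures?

51.4

On A1, C sits at bearing 90° from U; a 66° counterclockwise sweep puts H at bearing 156°, so H = U + 11.2·(cos 156°, sin 156°) = (49.3, -6.64). A1 meets HP tangentially, so UH is at right angles to HP, so HP runs along (−sin 156°, cos 156°); with |HP| = 33.0, P = (35.8, -36.8). Then |ZP| = |P − Z| = 51.4.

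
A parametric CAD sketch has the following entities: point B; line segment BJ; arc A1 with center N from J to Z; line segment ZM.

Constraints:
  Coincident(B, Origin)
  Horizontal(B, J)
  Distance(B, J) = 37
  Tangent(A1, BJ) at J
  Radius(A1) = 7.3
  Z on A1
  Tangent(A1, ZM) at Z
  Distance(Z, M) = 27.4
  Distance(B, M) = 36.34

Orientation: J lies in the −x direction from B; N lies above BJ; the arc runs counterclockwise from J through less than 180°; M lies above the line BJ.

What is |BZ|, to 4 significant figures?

30.55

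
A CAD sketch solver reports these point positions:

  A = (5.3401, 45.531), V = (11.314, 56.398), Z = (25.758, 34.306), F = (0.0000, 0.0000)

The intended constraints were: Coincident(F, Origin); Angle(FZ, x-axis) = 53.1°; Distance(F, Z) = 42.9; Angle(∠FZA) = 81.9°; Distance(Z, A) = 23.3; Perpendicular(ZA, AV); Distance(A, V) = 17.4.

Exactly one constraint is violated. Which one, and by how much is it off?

Distance(A, V) = 17.4 — off by 5.00.

F = (0.00, 0.00) ✓; FZ at 53.10° ✓; |FZ| = 42.90 ✓; ∠FZA = 81.90° ✓; |ZA| = 23.30 ✓; ∠(ZA, AV) = 90.00° ✓; |AV| = 12.40 ✗.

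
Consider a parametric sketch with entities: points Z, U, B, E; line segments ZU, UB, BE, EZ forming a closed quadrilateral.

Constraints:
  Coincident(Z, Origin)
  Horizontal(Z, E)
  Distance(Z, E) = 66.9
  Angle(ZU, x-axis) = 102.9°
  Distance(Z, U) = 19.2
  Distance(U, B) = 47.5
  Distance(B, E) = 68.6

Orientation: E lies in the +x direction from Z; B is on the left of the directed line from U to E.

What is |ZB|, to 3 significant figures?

61.1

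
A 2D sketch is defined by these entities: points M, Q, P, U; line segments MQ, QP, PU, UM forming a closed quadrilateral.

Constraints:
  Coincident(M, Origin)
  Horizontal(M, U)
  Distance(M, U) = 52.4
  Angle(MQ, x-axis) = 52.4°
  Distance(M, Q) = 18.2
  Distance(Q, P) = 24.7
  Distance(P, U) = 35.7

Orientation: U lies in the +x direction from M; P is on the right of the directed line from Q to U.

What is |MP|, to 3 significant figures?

20.2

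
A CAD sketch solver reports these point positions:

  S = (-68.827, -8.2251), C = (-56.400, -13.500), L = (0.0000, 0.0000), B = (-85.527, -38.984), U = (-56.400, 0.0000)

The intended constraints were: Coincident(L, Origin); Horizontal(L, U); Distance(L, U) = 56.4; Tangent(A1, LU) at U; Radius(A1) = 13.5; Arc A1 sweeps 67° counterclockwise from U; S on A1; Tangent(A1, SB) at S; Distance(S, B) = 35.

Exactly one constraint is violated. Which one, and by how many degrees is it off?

Tangent(A1, SB) at S — off by 5.50°.

L = (0.00, 0.00) ✓; L.y = 0.00, U.y = 0.00 ✓; |LU| = 56.40 ✓; ∠(CU, UL) = 90.00° ✓; |CU| = 13.50 ✓; bearing(C→S) − bearing(C→U) = 67.00° ✓; |CS| = 13.50 ✓; ∠(CS, SB) = 95.50° ✗; |SB| = 35.00 ✓.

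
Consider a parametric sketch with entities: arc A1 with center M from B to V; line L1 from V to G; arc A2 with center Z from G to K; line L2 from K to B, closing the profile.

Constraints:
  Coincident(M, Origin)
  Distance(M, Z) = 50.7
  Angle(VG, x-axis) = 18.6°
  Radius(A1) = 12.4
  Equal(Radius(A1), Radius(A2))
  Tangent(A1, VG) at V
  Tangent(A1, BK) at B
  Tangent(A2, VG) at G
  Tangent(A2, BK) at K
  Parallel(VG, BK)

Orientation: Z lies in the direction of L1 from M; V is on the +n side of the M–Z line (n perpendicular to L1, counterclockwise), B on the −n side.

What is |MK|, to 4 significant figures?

52.19

Tangency of A1 to both parallel lines with radius 12.4 puts V and B at M ± 12.4·n: V = (-3.955, 11.75), B = (3.955, -11.75). Equal radii place G and K the same way about Z: G = Z + 12.4·n = (44.10, 27.92), K = Z − 12.4·n = (52.01, 4.419). Then |MK| = |K − M| = 52.19.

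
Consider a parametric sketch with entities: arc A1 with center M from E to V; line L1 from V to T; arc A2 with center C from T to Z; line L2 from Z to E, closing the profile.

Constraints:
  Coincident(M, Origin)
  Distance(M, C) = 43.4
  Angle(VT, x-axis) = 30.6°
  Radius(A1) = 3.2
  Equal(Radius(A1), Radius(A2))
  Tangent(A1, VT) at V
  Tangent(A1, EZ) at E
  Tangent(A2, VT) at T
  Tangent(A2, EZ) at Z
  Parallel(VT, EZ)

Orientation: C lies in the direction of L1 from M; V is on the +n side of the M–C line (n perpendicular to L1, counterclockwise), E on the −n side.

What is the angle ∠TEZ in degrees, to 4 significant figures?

8.389°

The slot axis is L1's direction at 30.6°, so u = (cos 30.6°, sin 30.6°) = (0.8607, 0.5090) and n = (−sin 30.6°, cos 30.6°) = (-0.5090, 0.8607). M is at the origin and C lies 43.4 along u from M, so C = 43.4·u = (37.36, 22.09). Tangency of A1 to both parallel lines with radius 3.2 puts V and E at M ± 3.2·n: V = (-1.629, 2.754), E = (1.629, -2.754). Equal radii place T and Z the same way about C: T = C + 3.2·n = (35.73, 24.85), Z = C − 3.2·n = (38.99, 19.34). Then cos ∠TEZ = ET·EZ / (|ET||EZ|), giving 8.389°.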